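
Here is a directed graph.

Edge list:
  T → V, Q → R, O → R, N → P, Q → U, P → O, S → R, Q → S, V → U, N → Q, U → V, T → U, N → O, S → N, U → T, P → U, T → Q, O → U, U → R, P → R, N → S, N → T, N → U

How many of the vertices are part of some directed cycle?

8

A vertex is on a directed cycle iff it belongs to a strongly connected component of size ≥ 2 (or has a self-loop).
The vertices on cycles are {N, O, P, Q, S, T, U, V} — 8 in total.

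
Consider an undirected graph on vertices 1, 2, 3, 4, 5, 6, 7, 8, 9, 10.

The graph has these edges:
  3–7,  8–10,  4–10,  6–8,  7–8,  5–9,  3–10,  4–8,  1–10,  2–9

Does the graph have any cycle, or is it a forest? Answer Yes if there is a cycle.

DFS, tracking each vertex's parent; an edge to a visited non-parent vertex closes a cycle.
Start from 1:
visit 1 (parent –)
  visit 10 (parent 1)
    visit 3 (parent 10)
      3–10: parent, skip
      visit 7 (parent 3)
        visit 8 (parent 7)
          visit 4 (parent 8)
            4–10: 10 visited and ≠ parent → cycle
Cycle: 10 – 3 – 7 – 8 – 4 – 10.

Yes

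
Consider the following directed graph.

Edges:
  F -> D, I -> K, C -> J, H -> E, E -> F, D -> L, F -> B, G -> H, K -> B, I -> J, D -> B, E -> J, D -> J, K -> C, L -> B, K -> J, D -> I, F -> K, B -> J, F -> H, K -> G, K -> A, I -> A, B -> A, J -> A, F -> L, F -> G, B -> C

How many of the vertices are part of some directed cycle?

7

A vertex is on a directed cycle iff it belongs to a strongly connected component of size ≥ 2 (or has a self-loop).
The vertices on cycles are {D, E, F, G, H, I, K} — 7 in total.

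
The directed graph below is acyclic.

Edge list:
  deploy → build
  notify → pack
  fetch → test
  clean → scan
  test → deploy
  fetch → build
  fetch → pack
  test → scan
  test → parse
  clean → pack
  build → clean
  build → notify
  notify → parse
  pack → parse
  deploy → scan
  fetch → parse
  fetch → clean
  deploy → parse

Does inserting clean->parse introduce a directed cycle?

No

Adding clean→parse creates a cycle iff parse can already reach clean.
Explore from parse: no path reaches clean. The graph stays acyclic.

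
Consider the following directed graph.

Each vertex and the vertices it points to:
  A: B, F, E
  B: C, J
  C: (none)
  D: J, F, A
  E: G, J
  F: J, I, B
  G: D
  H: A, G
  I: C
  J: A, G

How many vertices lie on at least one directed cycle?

A vertex is on a directed cycle iff it belongs to a strongly connected component of size ≥ 2 (or has a self-loop).
The vertices on cycles are {A, B, D, E, F, G, J} — 7 in total.

7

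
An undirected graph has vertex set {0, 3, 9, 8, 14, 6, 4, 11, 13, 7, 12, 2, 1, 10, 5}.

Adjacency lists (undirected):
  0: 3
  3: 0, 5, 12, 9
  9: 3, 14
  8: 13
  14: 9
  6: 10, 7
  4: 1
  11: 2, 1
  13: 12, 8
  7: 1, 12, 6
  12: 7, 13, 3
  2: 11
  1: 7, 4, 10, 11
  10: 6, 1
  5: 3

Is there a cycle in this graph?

Yes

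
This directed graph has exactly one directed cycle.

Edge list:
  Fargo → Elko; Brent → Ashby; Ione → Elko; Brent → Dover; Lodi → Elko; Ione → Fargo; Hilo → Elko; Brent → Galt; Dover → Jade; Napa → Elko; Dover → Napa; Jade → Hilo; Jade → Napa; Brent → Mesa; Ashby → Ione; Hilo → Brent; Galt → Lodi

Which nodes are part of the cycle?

DFS with gray/black marking from Brent:
Brent gray
  Ashby gray
    Ione gray
      Elko gray
      Elko black
      Fargo gray
        Fargo→Elko: Elko black — skip
      Fargo black
    Ione black
  Ashby black
  Galt gray
    Lodi gray
      Lodi→Elko: Elko black — skip
    Lodi black
  Galt black
  Mesa gray
  Mesa black
  Dover gray
    Jade gray
      Napa gray
        Napa→Elko: Elko black — skip
      Napa black
      Hilo gray
        Hilo→Elko: Elko black — skip
        Hilo→Brent: Brent is gray → back edge
Back edge closes the cycle Brent → Dover → Jade → Hilo → Brent; its vertices are {Hilo, Jade, Brent, Dover}.

Hilo, Jade, Brent, Dover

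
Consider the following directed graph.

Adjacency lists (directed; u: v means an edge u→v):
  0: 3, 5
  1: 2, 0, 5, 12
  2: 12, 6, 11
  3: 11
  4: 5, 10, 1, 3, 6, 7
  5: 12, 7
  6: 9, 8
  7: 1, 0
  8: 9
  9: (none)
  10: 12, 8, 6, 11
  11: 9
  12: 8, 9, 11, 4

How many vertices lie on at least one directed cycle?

8

A vertex is on a directed cycle iff it belongs to a strongly connected component of size ≥ 2 (or has a self-loop).
The vertices on cycles are {0, 1, 2, 4, 5, 7, 10, 12} — 8 in total.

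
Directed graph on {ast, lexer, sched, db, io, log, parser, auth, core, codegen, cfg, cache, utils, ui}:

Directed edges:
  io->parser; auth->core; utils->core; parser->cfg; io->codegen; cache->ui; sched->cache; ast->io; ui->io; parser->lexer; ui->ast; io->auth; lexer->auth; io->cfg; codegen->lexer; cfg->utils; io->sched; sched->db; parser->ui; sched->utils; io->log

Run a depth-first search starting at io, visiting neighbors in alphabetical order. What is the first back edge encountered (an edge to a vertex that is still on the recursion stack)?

DFS from io (visiting neighbors in alphabetical order); mark gray on enter, black on exit:
io gray
  auth gray
    core gray
    core black
  auth black
  cfg gray
    utils gray
      utils→core: core black — skip
    utils black
  cfg black
  codegen gray
    lexer gray
      lexer→auth: auth black — skip
    lexer black
  codegen black
  log gray
  log black
  parser gray
    parser→cfg: cfg black — skip
    parser→lexer: lexer black — skip
    ui gray
      ast gray
        ast→io: io is gray → back edge
First back edge: ast → io.

ast→io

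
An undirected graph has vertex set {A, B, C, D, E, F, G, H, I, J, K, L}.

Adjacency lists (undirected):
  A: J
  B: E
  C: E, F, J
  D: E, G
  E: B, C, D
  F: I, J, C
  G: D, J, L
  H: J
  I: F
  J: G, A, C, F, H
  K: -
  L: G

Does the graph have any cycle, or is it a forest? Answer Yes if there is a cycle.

Yes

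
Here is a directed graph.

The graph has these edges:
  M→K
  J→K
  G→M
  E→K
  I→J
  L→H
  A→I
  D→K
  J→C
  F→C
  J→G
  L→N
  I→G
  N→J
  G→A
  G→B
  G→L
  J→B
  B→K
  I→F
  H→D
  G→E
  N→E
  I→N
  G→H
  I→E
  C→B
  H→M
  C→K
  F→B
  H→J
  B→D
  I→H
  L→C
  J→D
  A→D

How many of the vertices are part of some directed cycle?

7

A vertex is on a directed cycle iff it belongs to a strongly connected component of size ≥ 2 (or has a self-loop).
The vertices on cycles are {A, G, H, I, J, L, N} — 7 in total.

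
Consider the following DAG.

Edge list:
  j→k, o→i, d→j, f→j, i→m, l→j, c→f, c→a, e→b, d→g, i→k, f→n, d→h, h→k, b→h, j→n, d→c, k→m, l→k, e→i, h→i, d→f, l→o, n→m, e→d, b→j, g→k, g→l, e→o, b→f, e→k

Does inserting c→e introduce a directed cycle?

Adding c→e creates a cycle iff e can already reach c.
Path from e: e → d → c.
So e → … → c → e is a cycle.

Yes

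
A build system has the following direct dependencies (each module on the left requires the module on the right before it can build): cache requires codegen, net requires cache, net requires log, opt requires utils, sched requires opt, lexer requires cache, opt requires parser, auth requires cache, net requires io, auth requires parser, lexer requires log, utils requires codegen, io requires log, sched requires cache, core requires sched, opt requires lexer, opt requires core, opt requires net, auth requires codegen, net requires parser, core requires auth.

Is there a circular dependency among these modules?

DFS with white/gray/black marking, starting from io:
io gray
  log gray
  log black
io black
utils gray
  codegen gray
  codegen black
utils black
lexer gray
  lexer→log: log black — skip
  cache gray
    cache→codegen: codegen black — skip
  cache black
lexer black
sched gray
  sched→cache: cache black — skip
  opt gray
    opt→utils: utils black — skip
    parser gray
    parser black
    net gray
      net→log: log black — skip
      net→cache: cache black — skip
      net→parser: parser black — skip
      net→io: io black — skip
    net black
    opt→lexer: lexer black — skip
    core gray
      core→sched: sched is gray → back edge
Back edge found, so a cycle exists: sched → opt → core → sched.

Yes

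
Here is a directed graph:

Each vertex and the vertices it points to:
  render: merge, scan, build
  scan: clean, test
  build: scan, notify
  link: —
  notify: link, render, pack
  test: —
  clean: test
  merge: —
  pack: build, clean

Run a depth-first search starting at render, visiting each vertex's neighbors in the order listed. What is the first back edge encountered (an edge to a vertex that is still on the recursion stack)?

notify→render

DFS from render (visiting each vertex's neighbors in the order listed); mark gray on enter, black on exit:
render gray
  merge gray
  merge black
  scan gray
    clean gray
      test gray
      test black
    clean black
    scan→test: test black — skip
  scan black
  build gray
    build→scan: scan black — skip
    notify gray
      link gray
      link black
      notify→render: render is gray → back edge
First back edge: notify → render.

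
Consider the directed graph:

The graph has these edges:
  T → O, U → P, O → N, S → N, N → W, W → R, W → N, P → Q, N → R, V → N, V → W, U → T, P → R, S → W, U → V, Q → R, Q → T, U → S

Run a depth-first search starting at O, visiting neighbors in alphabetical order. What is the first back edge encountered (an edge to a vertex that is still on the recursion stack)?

DFS from O (visiting neighbors in alphabetical order); mark gray on enter, black on exit:
O gray
  N gray
    R gray
    R black
    W gray
      W→N: N is gray → back edge
First back edge: W → N.

W->N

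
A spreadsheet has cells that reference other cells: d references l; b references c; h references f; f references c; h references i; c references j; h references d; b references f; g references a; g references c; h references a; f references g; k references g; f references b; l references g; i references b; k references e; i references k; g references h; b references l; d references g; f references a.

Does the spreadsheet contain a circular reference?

DFS with white/gray/black marking, starting from h:
h gray
  i gray
    b gray
      l gray
        g gray
          c gray
            j gray
            j black
          c black
          g→h: h is gray → back edge
Back edge found, so a cycle exists: h → i → b → l → g → h.

Yes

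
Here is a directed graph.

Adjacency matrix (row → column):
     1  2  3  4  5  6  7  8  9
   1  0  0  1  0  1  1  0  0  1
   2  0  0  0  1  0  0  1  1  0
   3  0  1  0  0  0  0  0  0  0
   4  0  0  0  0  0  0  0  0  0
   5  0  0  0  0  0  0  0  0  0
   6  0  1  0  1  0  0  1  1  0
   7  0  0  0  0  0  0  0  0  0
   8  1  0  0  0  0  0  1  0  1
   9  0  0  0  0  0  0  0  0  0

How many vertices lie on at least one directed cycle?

5

A vertex is on a directed cycle iff it belongs to a strongly connected component of size ≥ 2 (or has a self-loop).
The vertices on cycles are {1, 2, 3, 6, 8} — 5 in total.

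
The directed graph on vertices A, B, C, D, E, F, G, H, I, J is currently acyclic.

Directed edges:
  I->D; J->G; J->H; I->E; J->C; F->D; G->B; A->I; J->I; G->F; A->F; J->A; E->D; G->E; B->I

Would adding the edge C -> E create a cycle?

No

Adding C→E creates a cycle iff E can already reach C.
Explore from E: no path reaches C. The graph stays acyclic.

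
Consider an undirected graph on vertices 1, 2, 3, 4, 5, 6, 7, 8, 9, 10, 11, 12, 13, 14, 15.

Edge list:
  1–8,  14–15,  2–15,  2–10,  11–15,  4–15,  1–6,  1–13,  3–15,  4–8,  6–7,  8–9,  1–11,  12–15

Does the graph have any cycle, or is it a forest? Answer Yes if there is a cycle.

Yes

DFS, tracking each vertex's parent; an edge to a visited non-parent vertex closes a cycle.
Start from 2:
visit 2 (parent –)
  visit 15 (parent 2)
    visit 11 (parent 15)
      11–15: parent, skip
      visit 1 (parent 11)
        visit 6 (parent 1)
          6–1: parent, skip
          visit 7 (parent 6)
            7–6: parent, skip
        visit 8 (parent 1)
          visit 4 (parent 8)
            4–8: parent, skip
            4–15: 15 visited and ≠ parent → cycle
Cycle: 15 – 11 – 1 – 8 – 4 – 15.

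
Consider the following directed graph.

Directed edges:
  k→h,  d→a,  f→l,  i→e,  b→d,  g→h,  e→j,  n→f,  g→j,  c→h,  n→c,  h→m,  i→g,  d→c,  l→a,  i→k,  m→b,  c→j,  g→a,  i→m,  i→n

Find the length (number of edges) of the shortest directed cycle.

5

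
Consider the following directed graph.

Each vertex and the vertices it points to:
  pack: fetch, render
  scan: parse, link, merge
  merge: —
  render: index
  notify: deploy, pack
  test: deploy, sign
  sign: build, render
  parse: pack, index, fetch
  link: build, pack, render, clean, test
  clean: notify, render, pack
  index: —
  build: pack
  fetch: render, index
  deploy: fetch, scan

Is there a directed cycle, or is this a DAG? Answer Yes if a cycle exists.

DFS with white/gray/black marking, starting from notify:
notify gray
  deploy gray
    fetch gray
      render gray
        index gray
        index black
      render black
      fetch→index: index black — skip
    fetch black
    scan gray
      parse gray
        pack gray
          pack→fetch: fetch black — skip
          pack→render: render black — skip
        pack black
        parse→index: index black — skip
        parse→fetch: fetch black — skip
      parse black
      link gray
        build gray
          build→pack: pack black — skip
        build black
        link→pack: pack black — skip
        link→render: render black — skip
        clean gray
          clean→notify: notify is gray → back edge
Back edge found, so a cycle exists: notify → deploy → scan → link → clean → notify.

Yes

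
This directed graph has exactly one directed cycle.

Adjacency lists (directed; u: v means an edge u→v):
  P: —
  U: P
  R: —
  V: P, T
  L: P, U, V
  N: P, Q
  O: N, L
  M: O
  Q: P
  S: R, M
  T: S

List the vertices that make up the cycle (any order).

L, M, O, S, T, V

DFS with gray/black marking from T:
T gray
  S gray
    R gray
    R black
    M gray
      O gray
        N gray
          P gray
          P black
          Q gray
            Q→P: P black — skip
          Q black
        N black
        L gray
          L→P: P black — skip
          U gray
            U→P: P black — skip
          U black
          V gray
            V→P: P black — skip
            V→T: T is gray → back edge
Back edge closes the cycle T → S → M → O → L → V → T; its vertices are {L, M, O, S, T, V}.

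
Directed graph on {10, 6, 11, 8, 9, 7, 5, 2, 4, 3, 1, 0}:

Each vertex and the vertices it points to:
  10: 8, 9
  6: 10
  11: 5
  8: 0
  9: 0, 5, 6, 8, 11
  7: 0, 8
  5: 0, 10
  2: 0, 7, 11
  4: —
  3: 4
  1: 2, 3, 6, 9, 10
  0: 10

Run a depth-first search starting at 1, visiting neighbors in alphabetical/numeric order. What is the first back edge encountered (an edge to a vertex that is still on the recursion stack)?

DFS from 1 (visiting neighbors in alphabetical/numeric order); mark gray on enter, black on exit:
1 gray
  2 gray
    0 gray
      10 gray
        8 gray
          8→0: 0 is gray → back edge
First back edge: 8 → 0.

8->0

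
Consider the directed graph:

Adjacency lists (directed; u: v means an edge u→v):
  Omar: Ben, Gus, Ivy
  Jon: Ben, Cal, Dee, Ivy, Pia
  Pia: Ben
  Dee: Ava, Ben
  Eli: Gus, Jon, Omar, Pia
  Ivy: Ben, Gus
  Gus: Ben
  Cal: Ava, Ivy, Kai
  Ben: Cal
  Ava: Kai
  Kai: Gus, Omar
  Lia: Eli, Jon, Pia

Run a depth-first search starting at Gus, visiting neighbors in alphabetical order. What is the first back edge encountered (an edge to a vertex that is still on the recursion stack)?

Kai→Gus

DFS from Gus (visiting neighbors in alphabetical order); mark gray on enter, black on exit:
Gus gray
  Ben gray
    Cal gray
      Ava gray
        Kai gray
          Kai→Gus: Gus is gray → back edge
First back edge: Kai → Gus.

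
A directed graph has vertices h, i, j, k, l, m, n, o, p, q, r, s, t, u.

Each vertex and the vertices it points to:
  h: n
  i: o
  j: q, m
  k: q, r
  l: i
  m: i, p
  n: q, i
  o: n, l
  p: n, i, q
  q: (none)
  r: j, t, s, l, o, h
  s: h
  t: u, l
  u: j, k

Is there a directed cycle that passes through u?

u is on a cycle iff u can reach itself via ≥1 edge.
u → k → r → t → u — yes.

Yes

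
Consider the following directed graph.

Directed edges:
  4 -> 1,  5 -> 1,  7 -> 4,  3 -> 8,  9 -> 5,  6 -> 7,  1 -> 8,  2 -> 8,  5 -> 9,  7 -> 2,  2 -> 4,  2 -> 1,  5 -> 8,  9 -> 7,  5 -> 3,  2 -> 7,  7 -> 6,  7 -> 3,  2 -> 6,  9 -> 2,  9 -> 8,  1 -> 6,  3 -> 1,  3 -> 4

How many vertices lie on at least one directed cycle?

8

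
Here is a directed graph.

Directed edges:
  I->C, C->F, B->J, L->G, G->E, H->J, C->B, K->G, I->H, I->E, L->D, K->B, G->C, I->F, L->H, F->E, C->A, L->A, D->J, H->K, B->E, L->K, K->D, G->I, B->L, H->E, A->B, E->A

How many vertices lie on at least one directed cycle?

A vertex is on a directed cycle iff it belongs to a strongly connected component of size ≥ 2 (or has a self-loop).
The vertices on cycles are {A, B, C, E, F, G, H, I, K, L} — 10 in total.

10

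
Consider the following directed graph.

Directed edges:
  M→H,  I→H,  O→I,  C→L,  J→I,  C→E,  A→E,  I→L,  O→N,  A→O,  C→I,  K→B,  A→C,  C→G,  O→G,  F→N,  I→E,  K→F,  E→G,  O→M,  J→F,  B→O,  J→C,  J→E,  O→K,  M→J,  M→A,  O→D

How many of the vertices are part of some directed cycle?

5

A vertex is on a directed cycle iff it belongs to a strongly connected component of size ≥ 2 (or has a self-loop).
The vertices on cycles are {A, B, K, M, O} — 5 in total.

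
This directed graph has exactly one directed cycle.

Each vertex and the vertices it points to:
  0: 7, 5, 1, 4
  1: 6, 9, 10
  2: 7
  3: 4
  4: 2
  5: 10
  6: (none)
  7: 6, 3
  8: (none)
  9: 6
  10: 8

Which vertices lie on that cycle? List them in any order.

DFS with gray/black marking from 7:
7 gray
  6 gray
  6 black
  3 gray
    4 gray
      2 gray
        2→7: 7 is gray → back edge
Back edge closes the cycle 7 → 3 → 4 → 2 → 7; its vertices are {2, 3, 4, 7}.

2, 3, 4, 7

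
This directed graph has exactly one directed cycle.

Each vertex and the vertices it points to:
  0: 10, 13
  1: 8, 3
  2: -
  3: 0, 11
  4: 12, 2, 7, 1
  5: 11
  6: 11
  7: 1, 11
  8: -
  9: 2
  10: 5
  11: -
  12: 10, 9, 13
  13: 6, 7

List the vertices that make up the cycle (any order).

DFS with gray/black marking from 1:
1 gray
  8 gray
  8 black
  3 gray
    0 gray
      10 gray
        5 gray
          11 gray
          11 black
        5 black
      10 black
      13 gray
        6 gray
          6→11: 11 black — skip
        6 black
        7 gray
          7→1: 1 is gray → back edge
Back edge closes the cycle 1 → 3 → 0 → 13 → 7 → 1; its vertices are {0, 1, 3, 7, 13}.

0, 1, 3, 7, 13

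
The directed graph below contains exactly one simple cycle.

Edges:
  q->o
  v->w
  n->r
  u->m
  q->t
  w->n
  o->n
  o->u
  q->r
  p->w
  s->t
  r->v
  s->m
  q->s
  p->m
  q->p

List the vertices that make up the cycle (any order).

n, r, v, w

DFS with gray/black marking from r:
r gray
  v gray
    w gray
      n gray
        n→r: r is gray → back edge
Back edge closes the cycle r → v → w → n → r; its vertices are {n, r, v, w}.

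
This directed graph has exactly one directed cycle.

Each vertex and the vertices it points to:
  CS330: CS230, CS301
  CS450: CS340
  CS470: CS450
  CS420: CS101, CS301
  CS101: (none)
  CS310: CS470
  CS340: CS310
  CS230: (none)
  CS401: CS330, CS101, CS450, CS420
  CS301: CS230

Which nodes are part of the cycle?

CS310, CS340, CS450, CS470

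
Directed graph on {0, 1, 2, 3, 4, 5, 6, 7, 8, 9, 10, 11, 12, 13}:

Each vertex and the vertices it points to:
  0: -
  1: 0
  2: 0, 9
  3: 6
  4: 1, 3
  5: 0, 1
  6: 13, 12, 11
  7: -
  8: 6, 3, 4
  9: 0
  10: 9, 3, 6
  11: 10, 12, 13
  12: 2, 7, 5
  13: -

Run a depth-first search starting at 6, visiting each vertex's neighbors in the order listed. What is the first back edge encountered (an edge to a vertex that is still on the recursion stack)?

DFS from 6 (visiting each vertex's neighbors in the order listed); mark gray on enter, black on exit:
6 gray
  13 gray
  13 black
  12 gray
    2 gray
      0 gray
      0 black
      9 gray
        9→0: 0 black — skip
      9 black
    2 black
    7 gray
    7 black
    5 gray
      5→0: 0 black — skip
      1 gray
        1→0: 0 black — skip
      1 black
    5 black
  12 black
  11 gray
    10 gray
      10→9: 9 black — skip
      3 gray
        3→6: 6 is gray → back edge
First back edge: 3 → 6.

3->6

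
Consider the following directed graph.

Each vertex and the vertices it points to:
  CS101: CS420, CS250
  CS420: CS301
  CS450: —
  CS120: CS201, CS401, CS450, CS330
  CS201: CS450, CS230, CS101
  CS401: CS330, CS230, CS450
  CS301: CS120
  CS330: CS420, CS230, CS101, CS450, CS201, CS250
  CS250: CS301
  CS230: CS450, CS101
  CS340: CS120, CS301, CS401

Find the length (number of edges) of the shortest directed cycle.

4

For each vertex v, BFS finds the shortest path from v back to v.
The shortest such closed walk is CS120 → CS330 → CS420 → CS301 → CS120, length 4.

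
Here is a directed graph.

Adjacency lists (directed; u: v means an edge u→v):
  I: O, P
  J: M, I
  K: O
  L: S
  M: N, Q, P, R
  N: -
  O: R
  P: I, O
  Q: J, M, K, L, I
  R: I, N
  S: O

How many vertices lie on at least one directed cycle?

7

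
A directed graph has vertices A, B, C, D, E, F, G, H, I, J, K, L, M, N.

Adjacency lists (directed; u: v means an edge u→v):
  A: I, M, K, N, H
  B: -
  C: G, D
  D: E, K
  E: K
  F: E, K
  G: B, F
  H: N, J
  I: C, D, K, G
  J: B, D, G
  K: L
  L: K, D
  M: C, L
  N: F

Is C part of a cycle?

C lies on a cycle iff there is a path from C back to itself.
Exploring from C, it never reaches itself; equivalently, its strongly connected component is a singleton.

No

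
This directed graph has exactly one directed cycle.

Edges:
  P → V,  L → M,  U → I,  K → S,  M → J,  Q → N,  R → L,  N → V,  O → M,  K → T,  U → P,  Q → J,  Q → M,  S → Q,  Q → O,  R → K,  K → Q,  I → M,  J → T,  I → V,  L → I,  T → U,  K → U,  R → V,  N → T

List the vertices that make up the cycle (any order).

I, J, M, T, U

DFS with gray/black marking from U:
U gray
  P gray
    V gray
    V black
  P black
  I gray
    I→V: V black — skip
    M gray
      J gray
        T gray
          T→U: U is gray → back edge
Back edge closes the cycle U → I → M → J → T → U; its vertices are {I, J, M, T, U}.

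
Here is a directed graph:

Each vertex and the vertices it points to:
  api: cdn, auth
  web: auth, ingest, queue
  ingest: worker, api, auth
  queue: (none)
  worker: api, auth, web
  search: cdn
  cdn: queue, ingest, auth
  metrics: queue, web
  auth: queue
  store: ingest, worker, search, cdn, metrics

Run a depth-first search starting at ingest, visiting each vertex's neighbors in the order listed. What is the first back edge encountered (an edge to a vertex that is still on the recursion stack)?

cdn->ingest

DFS from ingest (visiting each vertex's neighbors in the order listed); mark gray on enter, black on exit:
ingest gray
  worker gray
    api gray
      cdn gray
        queue gray
        queue black
        cdn→ingest: ingest is gray → back edge
First back edge: cdn → ingest.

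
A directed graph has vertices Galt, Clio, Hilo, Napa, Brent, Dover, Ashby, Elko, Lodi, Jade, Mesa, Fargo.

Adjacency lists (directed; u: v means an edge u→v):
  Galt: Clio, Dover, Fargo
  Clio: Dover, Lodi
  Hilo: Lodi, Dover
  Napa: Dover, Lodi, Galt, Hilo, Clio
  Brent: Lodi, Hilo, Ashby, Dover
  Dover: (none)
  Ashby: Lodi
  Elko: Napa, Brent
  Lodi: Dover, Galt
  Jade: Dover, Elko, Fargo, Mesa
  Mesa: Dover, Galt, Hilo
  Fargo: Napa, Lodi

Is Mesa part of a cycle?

Mesa lies on a cycle iff there is a path from Mesa back to itself.
Exploring from Mesa, it never reaches itself; equivalently, its strongly connected component is a singleton.

No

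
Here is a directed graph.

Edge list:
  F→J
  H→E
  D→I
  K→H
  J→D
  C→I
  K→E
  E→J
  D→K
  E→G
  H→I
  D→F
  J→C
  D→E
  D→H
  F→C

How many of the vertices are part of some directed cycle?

A vertex is on a directed cycle iff it belongs to a strongly connected component of size ≥ 2 (or has a self-loop).
The vertices on cycles are {D, E, F, H, J, K} — 6 in total.

6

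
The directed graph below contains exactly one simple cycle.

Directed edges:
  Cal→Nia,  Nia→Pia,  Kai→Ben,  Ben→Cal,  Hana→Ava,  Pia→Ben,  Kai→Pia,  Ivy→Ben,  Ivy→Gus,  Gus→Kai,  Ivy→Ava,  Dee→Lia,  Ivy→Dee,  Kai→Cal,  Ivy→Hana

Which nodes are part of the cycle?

Ben, Cal, Nia, Pia

DFS with gray/black marking from Cal:
Cal gray
  Nia gray
    Pia gray
      Ben gray
        Ben→Cal: Cal is gray → back edge
Back edge closes the cycle Cal → Nia → Pia → Ben → Cal; its vertices are {Ben, Cal, Nia, Pia}.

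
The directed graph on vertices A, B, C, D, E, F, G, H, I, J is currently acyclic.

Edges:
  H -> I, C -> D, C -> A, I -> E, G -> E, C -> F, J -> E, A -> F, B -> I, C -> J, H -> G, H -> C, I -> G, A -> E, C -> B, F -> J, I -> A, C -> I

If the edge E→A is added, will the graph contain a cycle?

Adding E→A creates a cycle iff A can already reach E.
Path from A: A → E.
So A → … → E → A is a cycle.

Yes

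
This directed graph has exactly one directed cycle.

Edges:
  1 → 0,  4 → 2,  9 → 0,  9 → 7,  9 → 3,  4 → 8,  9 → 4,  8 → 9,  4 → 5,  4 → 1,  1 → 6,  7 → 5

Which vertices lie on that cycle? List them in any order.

DFS with gray/black marking from 9:
9 gray
  3 gray
  3 black
  0 gray
  0 black
  7 gray
    5 gray
    5 black
  7 black
  4 gray
    1 gray
      1→0: 0 black — skip
      6 gray
      6 black
    1 black
    8 gray
      8→9: 9 is gray → back edge
Back edge closes the cycle 9 → 4 → 8 → 9; its vertices are {4, 8, 9}.

4, 8, 9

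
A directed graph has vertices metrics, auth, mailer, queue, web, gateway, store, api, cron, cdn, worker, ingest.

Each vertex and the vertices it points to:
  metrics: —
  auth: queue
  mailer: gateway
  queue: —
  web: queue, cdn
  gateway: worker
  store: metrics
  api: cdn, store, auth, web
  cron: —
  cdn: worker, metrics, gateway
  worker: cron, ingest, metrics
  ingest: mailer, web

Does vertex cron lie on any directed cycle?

No

cron lies on a cycle iff there is a path from cron back to itself.
Exploring from cron, it never reaches itself; equivalently, its strongly connected component is a singleton.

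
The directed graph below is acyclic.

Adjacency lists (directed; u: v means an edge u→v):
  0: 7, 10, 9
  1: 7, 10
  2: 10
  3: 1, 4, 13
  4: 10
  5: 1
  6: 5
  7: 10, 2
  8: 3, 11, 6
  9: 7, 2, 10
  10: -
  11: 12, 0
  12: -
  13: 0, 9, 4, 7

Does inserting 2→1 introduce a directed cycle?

Yes

Adding 2→1 creates a cycle iff 1 can already reach 2.
Path from 1: 1 → 7 → 2.
So 1 → … → 2 → 1 is a cycle.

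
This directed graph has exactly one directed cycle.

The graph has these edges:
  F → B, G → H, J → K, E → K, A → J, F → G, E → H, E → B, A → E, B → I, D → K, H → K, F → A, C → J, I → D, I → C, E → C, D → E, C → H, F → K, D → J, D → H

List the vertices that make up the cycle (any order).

B, D, E, I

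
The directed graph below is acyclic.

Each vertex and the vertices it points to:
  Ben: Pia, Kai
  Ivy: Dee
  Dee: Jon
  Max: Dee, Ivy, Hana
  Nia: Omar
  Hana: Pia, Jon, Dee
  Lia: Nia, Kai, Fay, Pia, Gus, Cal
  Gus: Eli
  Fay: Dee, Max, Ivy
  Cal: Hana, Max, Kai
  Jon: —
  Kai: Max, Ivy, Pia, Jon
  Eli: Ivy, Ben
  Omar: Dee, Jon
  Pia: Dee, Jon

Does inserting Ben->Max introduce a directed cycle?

No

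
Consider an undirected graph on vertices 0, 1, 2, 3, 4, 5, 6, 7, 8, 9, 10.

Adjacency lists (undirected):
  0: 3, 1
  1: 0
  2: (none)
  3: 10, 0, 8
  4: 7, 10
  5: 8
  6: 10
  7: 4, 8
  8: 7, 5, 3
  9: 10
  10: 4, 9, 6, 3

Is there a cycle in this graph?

Yes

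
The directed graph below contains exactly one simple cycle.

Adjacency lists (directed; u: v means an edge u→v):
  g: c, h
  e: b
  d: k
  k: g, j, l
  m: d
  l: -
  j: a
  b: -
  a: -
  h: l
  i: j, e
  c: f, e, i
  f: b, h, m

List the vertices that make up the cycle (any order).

c, d, f, g, k, m

DFS with gray/black marking from c:
c gray
  f gray
    b gray
    b black
    h gray
      l gray
      l black
    h black
    m gray
      d gray
        k gray
          g gray
            g→c: c is gray → back edge
Back edge closes the cycle c → f → m → d → k → g → c; its vertices are {c, d, f, g, k, m}.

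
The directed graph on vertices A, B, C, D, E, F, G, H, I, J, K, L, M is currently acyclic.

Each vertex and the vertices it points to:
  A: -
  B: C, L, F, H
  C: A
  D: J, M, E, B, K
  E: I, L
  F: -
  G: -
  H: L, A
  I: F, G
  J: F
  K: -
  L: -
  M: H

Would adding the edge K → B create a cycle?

Adding K→B creates a cycle iff B can already reach K.
Explore from B: no path reaches K. The graph stays acyclic.

No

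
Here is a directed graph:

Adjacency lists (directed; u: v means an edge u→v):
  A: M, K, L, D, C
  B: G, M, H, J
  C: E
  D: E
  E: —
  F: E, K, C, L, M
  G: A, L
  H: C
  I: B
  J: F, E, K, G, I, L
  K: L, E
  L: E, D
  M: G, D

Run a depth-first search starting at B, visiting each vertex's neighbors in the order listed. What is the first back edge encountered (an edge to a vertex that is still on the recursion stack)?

M->G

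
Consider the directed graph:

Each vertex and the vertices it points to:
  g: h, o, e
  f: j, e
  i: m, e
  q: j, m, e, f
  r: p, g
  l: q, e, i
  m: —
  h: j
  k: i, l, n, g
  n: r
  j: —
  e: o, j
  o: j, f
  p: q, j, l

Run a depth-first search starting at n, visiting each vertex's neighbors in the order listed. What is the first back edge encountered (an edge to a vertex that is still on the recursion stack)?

DFS from n (visiting each vertex's neighbors in the order listed); mark gray on enter, black on exit:
n gray
  r gray
    p gray
      q gray
        j gray
        j black
        m gray
        m black
        e gray
          o gray
            o→j: j black — skip
            f gray
              f→j: j black — skip
              f→e: e is gray → back edge
First back edge: f → e.

f→e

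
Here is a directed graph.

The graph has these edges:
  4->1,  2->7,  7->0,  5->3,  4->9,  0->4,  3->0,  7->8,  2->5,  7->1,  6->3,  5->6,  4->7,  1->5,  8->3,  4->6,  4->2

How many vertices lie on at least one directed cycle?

9

A vertex is on a directed cycle iff it belongs to a strongly connected component of size ≥ 2 (or has a self-loop).
The vertices on cycles are {0, 1, 2, 3, 4, 5, 6, 7, 8} — 9 in total.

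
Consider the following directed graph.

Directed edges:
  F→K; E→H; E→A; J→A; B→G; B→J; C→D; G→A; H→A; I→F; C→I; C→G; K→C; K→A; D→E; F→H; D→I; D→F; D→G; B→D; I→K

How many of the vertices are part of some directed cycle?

5

A vertex is on a directed cycle iff it belongs to a strongly connected component of size ≥ 2 (or has a self-loop).
The vertices on cycles are {C, D, F, I, K} — 5 in total.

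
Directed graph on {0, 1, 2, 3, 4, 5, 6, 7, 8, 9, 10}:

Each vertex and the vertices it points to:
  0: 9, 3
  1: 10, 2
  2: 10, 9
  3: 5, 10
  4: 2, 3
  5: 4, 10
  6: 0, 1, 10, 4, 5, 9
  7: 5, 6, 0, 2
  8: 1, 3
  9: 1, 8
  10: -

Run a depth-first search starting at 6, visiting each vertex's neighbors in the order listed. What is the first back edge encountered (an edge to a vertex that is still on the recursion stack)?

DFS from 6 (visiting each vertex's neighbors in the order listed); mark gray on enter, black on exit:
6 gray
  0 gray
    9 gray
      1 gray
        10 gray
        10 black
        2 gray
          2→10: 10 black — skip
          2→9: 9 is gray → back edge
First back edge: 2 → 9.

2→9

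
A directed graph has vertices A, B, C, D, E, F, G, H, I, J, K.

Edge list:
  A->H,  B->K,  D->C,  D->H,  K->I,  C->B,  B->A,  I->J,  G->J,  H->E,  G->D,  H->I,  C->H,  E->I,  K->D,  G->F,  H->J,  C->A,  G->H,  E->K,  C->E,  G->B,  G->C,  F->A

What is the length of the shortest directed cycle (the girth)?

For each vertex v, BFS finds the shortest path from v back to v.
The shortest such closed walk is D → H → E → K → D, length 4.

4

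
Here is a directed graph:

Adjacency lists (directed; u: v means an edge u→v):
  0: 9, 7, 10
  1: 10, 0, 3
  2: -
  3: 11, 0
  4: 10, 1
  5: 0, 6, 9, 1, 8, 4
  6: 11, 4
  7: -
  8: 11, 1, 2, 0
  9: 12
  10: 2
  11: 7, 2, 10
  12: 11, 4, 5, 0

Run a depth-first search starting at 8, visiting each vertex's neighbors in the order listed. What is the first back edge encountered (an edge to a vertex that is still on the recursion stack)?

DFS from 8 (visiting each vertex's neighbors in the order listed); mark gray on enter, black on exit:
8 gray
  11 gray
    7 gray
    7 black
    2 gray
    2 black
    10 gray
      10→2: 2 black — skip
    10 black
  11 black
  1 gray
    1→10: 10 black — skip
    0 gray
      9 gray
        12 gray
          12→11: 11 black — skip
          4 gray
            4→10: 10 black — skip
            4→1: 1 is gray → back edge
First back edge: 4 → 1.

4→1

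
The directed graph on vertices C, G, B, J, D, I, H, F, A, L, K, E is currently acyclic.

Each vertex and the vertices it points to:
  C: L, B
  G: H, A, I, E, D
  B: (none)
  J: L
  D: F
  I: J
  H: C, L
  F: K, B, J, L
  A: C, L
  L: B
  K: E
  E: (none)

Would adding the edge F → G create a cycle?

Adding F→G creates a cycle iff G can already reach F.
Path from G: G → D → F.
So G → … → F → G is a cycle.

Yes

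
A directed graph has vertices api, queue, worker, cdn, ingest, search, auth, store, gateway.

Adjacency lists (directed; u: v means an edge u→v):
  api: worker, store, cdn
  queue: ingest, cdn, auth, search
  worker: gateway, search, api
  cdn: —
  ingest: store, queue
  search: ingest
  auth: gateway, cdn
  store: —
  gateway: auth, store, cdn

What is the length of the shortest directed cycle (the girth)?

For each vertex v, BFS finds the shortest path from v back to v.
The shortest such closed walk is api → worker → api, length 2.

2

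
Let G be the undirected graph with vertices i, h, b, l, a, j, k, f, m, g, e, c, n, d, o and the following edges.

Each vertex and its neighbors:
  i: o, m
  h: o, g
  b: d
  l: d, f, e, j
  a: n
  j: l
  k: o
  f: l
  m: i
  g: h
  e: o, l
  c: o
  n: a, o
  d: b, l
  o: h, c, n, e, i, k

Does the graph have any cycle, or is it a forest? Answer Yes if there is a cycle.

DFS, tracking each vertex's parent; an edge to a visited non-parent vertex closes a cycle.
Start from o:
visit o (parent –)
  visit h (parent o)
    h–o: parent, skip
    visit g (parent h)
      g–h: parent, skip
  visit c (parent o)
    c–o: parent, skip
  visit n (parent o)
    visit a (parent n)
      a–n: parent, skip
    n–o: parent, skip
  visit e (parent o)
    e–o: parent, skip
    visit l (parent e)
      visit d (parent l)
        visit b (parent d)
          b–d: parent, skip
        d–l: parent, skip
      visit f (parent l)
        f–l: parent, skip
      l–e: parent, skip
      visit j (parent l)
        j–l: parent, skip
  visit i (parent o)
    i–o: parent, skip
    visit m (parent i)
      m–i: parent, skip
  visit k (parent o)
    k–o: parent, skip
No non-parent visited neighbor found — the graph is a forest.

No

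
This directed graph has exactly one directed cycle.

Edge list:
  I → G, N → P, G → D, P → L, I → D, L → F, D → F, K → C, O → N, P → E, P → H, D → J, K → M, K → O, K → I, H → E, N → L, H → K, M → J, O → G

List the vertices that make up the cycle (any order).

DFS with gray/black marking from K:
K gray
  M gray
    J gray
    J black
  M black
  C gray
  C black
  I gray
    G gray
      D gray
        F gray
        F black
        D→J: J black — skip
      D black
    G black
    I→D: D black — skip
  I black
  O gray
    O→G: G black — skip
    N gray
      P gray
        L gray
          L→F: F black — skip
        L black
        H gray
          H→K: K is gray → back edge
Back edge closes the cycle K → O → N → P → H → K; its vertices are {H, K, N, O, P}.

H, K, N, O, P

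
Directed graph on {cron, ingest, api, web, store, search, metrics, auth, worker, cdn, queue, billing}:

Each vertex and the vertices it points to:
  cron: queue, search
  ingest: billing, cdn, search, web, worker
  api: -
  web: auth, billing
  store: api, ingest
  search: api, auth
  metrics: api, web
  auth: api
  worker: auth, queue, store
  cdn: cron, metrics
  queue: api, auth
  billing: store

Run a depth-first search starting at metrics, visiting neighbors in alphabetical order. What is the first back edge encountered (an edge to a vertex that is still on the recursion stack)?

ingest→billing

DFS from metrics (visiting neighbors in alphabetical order); mark gray on enter, black on exit:
metrics gray
  api gray
  api black
  web gray
    auth gray
      auth→api: api black — skip
    auth black
    billing gray
      store gray
        store→api: api black — skip
        ingest gray
          ingest→billing: billing is gray → back edge
First back edge: ingest → billing.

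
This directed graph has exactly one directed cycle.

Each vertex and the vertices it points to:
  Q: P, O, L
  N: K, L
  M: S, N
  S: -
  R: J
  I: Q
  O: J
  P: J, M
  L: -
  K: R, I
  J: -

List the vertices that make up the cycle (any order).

DFS with gray/black marking from Q:
Q gray
  P gray
    J gray
    J black
    M gray
      S gray
      S black
      N gray
        K gray
          R gray
            R→J: J black — skip
          R black
          I gray
            I→Q: Q is gray → back edge
Back edge closes the cycle Q → P → M → N → K → I → Q; its vertices are {I, K, M, N, P, Q}.

I, K, M, N, P, Q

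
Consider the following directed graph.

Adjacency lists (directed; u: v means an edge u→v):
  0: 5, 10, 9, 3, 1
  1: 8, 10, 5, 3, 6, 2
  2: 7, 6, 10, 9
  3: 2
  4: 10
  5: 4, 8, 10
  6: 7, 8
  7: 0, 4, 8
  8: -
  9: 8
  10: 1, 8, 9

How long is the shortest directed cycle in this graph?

2

For each vertex v, BFS finds the shortest path from v back to v.
The shortest such closed walk is 1 → 10 → 1, length 2.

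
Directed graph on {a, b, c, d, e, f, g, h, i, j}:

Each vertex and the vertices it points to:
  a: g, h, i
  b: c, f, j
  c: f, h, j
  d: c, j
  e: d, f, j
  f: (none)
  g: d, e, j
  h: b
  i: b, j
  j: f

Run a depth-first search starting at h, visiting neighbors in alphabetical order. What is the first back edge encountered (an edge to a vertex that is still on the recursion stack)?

c→h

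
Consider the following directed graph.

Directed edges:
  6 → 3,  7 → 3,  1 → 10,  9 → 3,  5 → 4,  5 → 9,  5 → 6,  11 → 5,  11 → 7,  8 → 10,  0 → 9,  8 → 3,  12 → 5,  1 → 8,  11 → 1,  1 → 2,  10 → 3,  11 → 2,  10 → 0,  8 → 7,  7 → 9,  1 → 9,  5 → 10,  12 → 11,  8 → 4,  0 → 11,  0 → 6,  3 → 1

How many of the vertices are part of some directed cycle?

10

A vertex is on a directed cycle iff it belongs to a strongly connected component of size ≥ 2 (or has a self-loop).
The vertices on cycles are {0, 1, 3, 5, 6, 7, 8, 9, 10, 11} — 10 in total.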